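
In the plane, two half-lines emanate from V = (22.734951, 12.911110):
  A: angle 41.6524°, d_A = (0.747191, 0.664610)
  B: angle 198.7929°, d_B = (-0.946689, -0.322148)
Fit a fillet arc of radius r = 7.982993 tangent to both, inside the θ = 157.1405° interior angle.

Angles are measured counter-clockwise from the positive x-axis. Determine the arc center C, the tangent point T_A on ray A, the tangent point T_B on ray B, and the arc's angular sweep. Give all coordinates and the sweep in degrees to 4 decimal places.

bisector direction at 120.2227° = (-0.503362,0.864076)
center distance |VC| = r/sin(θ/2) = 7.982993/sin(78.5703°) = 8.144512
C = V + |VC|·bis = (18.6353,19.9486)
T_A = V + ((C−V)·d_A)·d_A = V + 1.6140·d_A = (23.9409,13.9838)
T_B = V + ((C−V)·d_B)·d_B = V + 1.6140·d_B = (21.2070,12.3912)
sweep = 180° − θ = 22.8595°

center=(18.6353,19.9486) T_A=(23.9409,13.9838) T_B=(21.2070,12.3912) sweep=22.8595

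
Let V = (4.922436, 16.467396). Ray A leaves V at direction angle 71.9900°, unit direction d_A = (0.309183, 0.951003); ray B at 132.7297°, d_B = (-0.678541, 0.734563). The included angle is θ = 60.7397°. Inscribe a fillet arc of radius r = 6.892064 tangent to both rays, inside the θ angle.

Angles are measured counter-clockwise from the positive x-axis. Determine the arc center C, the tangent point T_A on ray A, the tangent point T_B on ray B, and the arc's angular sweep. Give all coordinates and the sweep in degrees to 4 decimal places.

center=(2.0045,29.7834) T_A=(8.5589,27.6525) T_B=(-3.0582,25.1069) sweep=119.2603

bisector direction at 102.3598° = (-0.214051,0.976823)
center distance |VC| = r/sin(θ/2) = 6.892064/sin(30.3698°) = 13.632000
C = V + |VC|·bis = (2.0045,29.7834)
T_A = V + ((C−V)·d_A)·d_A = V + 11.7614·d_A = (8.5589,27.6525)
T_B = V + ((C−V)·d_B)·d_B = V + 11.7614·d_B = (-3.0582,25.1069)
sweep = 180° − θ = 119.2603°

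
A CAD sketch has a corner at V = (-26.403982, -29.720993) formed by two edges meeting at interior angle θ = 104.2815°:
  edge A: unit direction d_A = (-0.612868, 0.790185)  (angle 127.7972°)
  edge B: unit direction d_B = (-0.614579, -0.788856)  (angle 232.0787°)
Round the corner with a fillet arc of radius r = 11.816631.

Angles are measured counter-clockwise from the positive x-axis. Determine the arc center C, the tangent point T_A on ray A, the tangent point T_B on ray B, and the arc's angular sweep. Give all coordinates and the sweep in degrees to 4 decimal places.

center=(-41.3708,-29.7048) T_A=(-32.0335,-22.4627) T_B=(-32.0492,-36.9670) sweep=75.7185

bisector direction at 179.9380° = (-0.999999,0.001083)
center distance |VC| = r/sin(θ/2) = 11.816631/sin(52.1407°) = 14.966840
C = V + |VC|·bis = (-41.3708,-29.7048)
T_A = V + ((C−V)·d_A)·d_A = V + 9.1855·d_A = (-32.0335,-22.4627)
T_B = V + ((C−V)·d_B)·d_B = V + 9.1855·d_B = (-32.0492,-36.9670)
sweep = 180° − θ = 75.7185°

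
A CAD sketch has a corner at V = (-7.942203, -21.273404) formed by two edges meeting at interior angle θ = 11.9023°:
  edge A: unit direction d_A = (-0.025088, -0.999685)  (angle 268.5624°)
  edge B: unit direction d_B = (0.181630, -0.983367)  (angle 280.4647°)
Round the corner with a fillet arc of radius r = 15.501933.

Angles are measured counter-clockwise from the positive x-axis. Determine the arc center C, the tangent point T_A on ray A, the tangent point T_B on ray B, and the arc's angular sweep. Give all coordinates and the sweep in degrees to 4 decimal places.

center=(3.8240,-170.3261) T_A=(-11.6731,-169.9372) T_B=(19.0681,-167.5105) sweep=168.0977

bisector direction at 274.5136° = (0.078695,-0.996899)
center distance |VC| = r/sin(θ/2) = 15.501933/sin(5.9512°) = 149.516376
C = V + |VC|·bis = (3.8240,-170.3261)
T_A = V + ((C−V)·d_A)·d_A = V + 148.7106·d_A = (-11.6731,-169.9372)
T_B = V + ((C−V)·d_B)·d_B = V + 148.7106·d_B = (19.0681,-167.5105)
sweep = 180° − θ = 168.0977°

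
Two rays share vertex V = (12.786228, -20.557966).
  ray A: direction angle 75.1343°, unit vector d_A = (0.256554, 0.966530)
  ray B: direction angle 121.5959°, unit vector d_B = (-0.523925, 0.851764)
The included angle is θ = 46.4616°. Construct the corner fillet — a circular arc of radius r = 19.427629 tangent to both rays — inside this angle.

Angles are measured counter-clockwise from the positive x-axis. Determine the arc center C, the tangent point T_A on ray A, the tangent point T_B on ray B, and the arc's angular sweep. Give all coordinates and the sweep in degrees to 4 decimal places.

bisector direction at 98.3651° = (-0.145480,0.989361)
center distance |VC| = r/sin(θ/2) = 19.427629/sin(23.2308°) = 49.254205
C = V + |VC|·bis = (5.6207,28.1722)
T_A = V + ((C−V)·d_A)·d_A = V + 45.2608·d_A = (24.3981,23.1880)
T_B = V + ((C−V)·d_B)·d_B = V + 45.2608·d_B = (-10.9271,17.9936)
sweep = 180° − θ = 133.5384°

center=(5.6207,28.1722) T_A=(24.3981,23.1880) T_B=(-10.9271,17.9936) sweep=133.5384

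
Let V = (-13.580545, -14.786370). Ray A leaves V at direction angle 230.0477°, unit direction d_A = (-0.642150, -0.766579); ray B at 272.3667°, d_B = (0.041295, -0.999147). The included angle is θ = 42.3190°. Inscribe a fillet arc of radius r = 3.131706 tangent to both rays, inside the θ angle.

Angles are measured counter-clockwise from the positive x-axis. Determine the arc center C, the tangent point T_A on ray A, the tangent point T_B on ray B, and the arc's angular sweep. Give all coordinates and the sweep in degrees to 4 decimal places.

center=(-16.3755,-22.9998) T_A=(-18.7762,-20.9887) T_B=(-13.2464,-22.8704) sweep=137.6810

bisector direction at 251.2072° = (-0.322147,-0.946690)
center distance |VC| = r/sin(θ/2) = 3.131706/sin(21.1595°) = 8.675916
C = V + |VC|·bis = (-16.3755,-22.9998)
T_A = V + ((C−V)·d_A)·d_A = V + 8.0910·d_A = (-18.7762,-20.9887)
T_B = V + ((C−V)·d_B)·d_B = V + 8.0910·d_B = (-13.2464,-22.8704)
sweep = 180° − θ = 137.6810°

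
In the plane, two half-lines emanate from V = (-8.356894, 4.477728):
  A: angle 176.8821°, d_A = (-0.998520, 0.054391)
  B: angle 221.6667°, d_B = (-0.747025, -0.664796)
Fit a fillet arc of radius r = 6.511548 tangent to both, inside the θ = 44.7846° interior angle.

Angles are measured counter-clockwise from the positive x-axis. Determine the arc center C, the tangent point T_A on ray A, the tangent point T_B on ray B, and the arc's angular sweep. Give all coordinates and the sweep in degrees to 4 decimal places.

center=(-24.4919,-1.1646) T_A=(-24.1377,5.3373) T_B=(-20.1630,-6.0289) sweep=135.2154

bisector direction at 199.2744° = (-0.943949,-0.330093)
center distance |VC| = r/sin(θ/2) = 6.511548/sin(22.3923°) = 17.093094
C = V + |VC|·bis = (-24.4919,-1.1646)
T_A = V + ((C−V)·d_A)·d_A = V + 15.8042·d_A = (-24.1377,5.3373)
T_B = V + ((C−V)·d_B)·d_B = V + 15.8042·d_B = (-20.1630,-6.0289)
sweep = 180° − θ = 135.2154°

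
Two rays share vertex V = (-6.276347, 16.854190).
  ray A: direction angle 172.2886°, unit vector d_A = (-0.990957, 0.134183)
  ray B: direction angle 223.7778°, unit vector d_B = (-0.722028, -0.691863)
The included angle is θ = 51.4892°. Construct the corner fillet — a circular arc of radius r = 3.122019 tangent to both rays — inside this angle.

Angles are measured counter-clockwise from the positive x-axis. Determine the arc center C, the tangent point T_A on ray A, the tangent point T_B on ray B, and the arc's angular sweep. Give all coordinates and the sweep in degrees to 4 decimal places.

center=(-13.1109,14.6291) T_A=(-12.6920,17.7229) T_B=(-10.9509,12.3749) sweep=128.5108

bisector direction at 198.0332° = (-0.950877,-0.309568)
center distance |VC| = r/sin(θ/2) = 3.122019/sin(25.7446°) = 7.187624
C = V + |VC|·bis = (-13.1109,14.6291)
T_A = V + ((C−V)·d_A)·d_A = V + 6.4742·d_A = (-12.6920,17.7229)
T_B = V + ((C−V)·d_B)·d_B = V + 6.4742·d_B = (-10.9509,12.3749)
sweep = 180° − θ = 128.5108°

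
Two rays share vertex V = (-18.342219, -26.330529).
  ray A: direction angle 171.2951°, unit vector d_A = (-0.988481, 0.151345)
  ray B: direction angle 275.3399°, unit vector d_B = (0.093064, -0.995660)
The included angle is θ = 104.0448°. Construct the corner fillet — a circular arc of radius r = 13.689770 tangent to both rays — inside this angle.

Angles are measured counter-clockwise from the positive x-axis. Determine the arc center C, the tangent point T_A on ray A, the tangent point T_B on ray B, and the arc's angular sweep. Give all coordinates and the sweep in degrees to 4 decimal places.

center=(-30.9780,-38.2452) T_A=(-28.9061,-24.7131) T_B=(-17.3476,-36.9712) sweep=75.9552

bisector direction at 223.3175° = (-0.727563,-0.686041)
center distance |VC| = r/sin(θ/2) = 13.689770/sin(52.0224°) = 17.367264
C = V + |VC|·bis = (-30.9780,-38.2452)
T_A = V + ((C−V)·d_A)·d_A = V + 10.6870·d_A = (-28.9061,-24.7131)
T_B = V + ((C−V)·d_B)·d_B = V + 10.6870·d_B = (-17.3476,-36.9712)
sweep = 180° − θ = 75.9552°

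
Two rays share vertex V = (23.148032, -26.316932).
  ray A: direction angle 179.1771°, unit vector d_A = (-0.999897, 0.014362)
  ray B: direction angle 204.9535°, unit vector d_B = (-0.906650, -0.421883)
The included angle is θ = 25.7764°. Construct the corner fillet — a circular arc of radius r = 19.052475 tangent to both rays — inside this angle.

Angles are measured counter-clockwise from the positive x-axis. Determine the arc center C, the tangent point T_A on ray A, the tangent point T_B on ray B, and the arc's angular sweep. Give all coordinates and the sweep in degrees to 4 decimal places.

bisector direction at 192.0653° = (-0.977910,-0.209026)
center distance |VC| = r/sin(θ/2) = 19.052475/sin(12.8882°) = 85.418201
C = V + |VC|·bis = (-60.3833,-44.1716)
T_A = V + ((C−V)·d_A)·d_A = V + 83.2663·d_A = (-60.1097,-25.1211)
T_B = V + ((C−V)·d_B)·d_B = V + 83.2663·d_B = (-52.3454,-61.4455)
sweep = 180° − θ = 154.2236°

center=(-60.3833,-44.1716) T_A=(-60.1097,-25.1211) T_B=(-52.3454,-61.4455) sweep=154.2236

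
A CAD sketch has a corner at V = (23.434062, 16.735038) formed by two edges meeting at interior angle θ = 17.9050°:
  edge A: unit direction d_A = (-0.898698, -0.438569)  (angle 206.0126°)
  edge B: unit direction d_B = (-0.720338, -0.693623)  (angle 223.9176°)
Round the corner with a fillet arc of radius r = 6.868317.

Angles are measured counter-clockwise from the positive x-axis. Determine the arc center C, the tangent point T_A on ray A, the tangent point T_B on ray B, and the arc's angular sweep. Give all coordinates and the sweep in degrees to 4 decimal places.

bisector direction at 214.9651° = (-0.819501,-0.573077)
center distance |VC| = r/sin(θ/2) = 6.868317/sin(8.9525°) = 44.136434
C = V + |VC|·bis = (-12.7358,-8.5586)
T_A = V + ((C−V)·d_A)·d_A = V + 43.5987·d_A = (-15.7480,-2.3860)
T_B = V + ((C−V)·d_B)·d_B = V + 43.5987·d_B = (-7.9718,-13.5061)
sweep = 180° − θ = 162.0950°

center=(-12.7358,-8.5586) T_A=(-15.7480,-2.3860) T_B=(-7.9718,-13.5061) sweep=162.0950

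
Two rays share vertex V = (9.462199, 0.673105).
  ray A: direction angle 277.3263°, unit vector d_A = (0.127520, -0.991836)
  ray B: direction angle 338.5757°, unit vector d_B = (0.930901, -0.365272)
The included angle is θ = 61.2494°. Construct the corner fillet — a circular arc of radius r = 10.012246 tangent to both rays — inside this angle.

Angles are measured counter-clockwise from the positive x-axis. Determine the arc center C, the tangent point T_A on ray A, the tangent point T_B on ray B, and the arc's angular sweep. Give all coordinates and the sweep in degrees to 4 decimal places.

bisector direction at 307.9510° = (0.614987,-0.788537)
center distance |VC| = r/sin(θ/2) = 10.012246/sin(30.6247°) = 19.654499
C = V + |VC|·bis = (21.5495,-14.8252)
T_A = V + ((C−V)·d_A)·d_A = V + 16.9131·d_A = (11.6190,-16.1020)
T_B = V + ((C−V)·d_B)·d_B = V + 16.9131·d_B = (25.2067,-5.5048)
sweep = 180° − θ = 118.7506°

center=(21.5495,-14.8252) T_A=(11.6190,-16.1020) T_B=(25.2067,-5.5048) sweep=118.7506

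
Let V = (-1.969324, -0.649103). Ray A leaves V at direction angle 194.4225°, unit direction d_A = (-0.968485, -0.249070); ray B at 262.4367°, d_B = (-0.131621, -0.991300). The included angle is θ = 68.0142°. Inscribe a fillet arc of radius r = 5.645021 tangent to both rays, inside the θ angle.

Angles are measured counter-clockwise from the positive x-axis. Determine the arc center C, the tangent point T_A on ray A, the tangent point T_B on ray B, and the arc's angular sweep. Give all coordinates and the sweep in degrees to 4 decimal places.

bisector direction at 228.4296° = (-0.663540,-0.748141)
center distance |VC| = r/sin(θ/2) = 5.645021/sin(34.0071°) = 10.093090
C = V + |VC|·bis = (-8.6665,-8.2002)
T_A = V + ((C−V)·d_A)·d_A = V + 8.3669·d_A = (-10.0725,-2.7330)
T_B = V + ((C−V)·d_B)·d_B = V + 8.3669·d_B = (-3.0706,-8.9432)
sweep = 180° − θ = 111.9858°

center=(-8.6665,-8.2002) T_A=(-10.0725,-2.7330) T_B=(-3.0706,-8.9432) sweep=111.9858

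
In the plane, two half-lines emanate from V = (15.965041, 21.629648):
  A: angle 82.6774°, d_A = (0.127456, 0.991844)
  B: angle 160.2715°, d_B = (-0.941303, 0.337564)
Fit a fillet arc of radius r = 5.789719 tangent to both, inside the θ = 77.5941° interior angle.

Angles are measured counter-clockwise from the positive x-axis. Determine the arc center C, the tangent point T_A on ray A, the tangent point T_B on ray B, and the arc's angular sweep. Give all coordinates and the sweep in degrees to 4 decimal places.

bisector direction at 121.4745° = (-0.522118,0.852873)
center distance |VC| = r/sin(θ/2) = 5.789719/sin(38.7970°) = 9.240432
C = V + |VC|·bis = (11.1404,29.5106)
T_A = V + ((C−V)·d_A)·d_A = V + 7.2017·d_A = (16.8829,28.7726)
T_B = V + ((C−V)·d_B)·d_B = V + 7.2017·d_B = (9.1860,24.0607)
sweep = 180° − θ = 102.4059°

center=(11.1404,29.5106) T_A=(16.8829,28.7726) T_B=(9.1860,24.0607) sweep=102.4059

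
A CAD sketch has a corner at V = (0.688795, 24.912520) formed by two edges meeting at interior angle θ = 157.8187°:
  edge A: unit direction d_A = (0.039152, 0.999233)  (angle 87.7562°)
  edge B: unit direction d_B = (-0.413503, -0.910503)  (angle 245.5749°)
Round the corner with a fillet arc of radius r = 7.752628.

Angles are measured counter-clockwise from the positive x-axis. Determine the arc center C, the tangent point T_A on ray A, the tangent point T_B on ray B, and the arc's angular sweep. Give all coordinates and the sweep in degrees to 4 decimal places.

bisector direction at 166.6656° = (-0.973040,0.230635)
center distance |VC| = r/sin(θ/2) = 7.752628/sin(78.9094°) = 7.900171
C = V + |VC|·bis = (-6.9984,26.7346)
T_A = V + ((C−V)·d_A)·d_A = V + 1.5197·d_A = (0.7483,26.4310)
T_B = V + ((C−V)·d_B)·d_B = V + 1.5197·d_B = (0.0604,23.5288)
sweep = 180° − θ = 22.1813°

center=(-6.9984,26.7346) T_A=(0.7483,26.4310) T_B=(0.0604,23.5288) sweep=22.1813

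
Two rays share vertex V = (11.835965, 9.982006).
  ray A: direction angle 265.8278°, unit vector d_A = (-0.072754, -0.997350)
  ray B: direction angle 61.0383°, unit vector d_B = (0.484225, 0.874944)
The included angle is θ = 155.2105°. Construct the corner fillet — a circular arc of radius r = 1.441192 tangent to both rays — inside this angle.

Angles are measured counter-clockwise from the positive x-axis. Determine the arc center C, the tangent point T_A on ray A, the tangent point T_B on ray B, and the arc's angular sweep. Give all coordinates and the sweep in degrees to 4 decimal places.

center=(13.2503,9.5613) T_A=(11.8129,9.6661) T_B=(11.9893,10.2591) sweep=24.7895

bisector direction at 343.4331° = (0.958487,-0.285136)
center distance |VC| = r/sin(θ/2) = 1.441192/sin(77.6052°) = 1.475585
C = V + |VC|·bis = (13.2503,9.5613)
T_A = V + ((C−V)·d_A)·d_A = V + 0.3167·d_A = (11.8129,9.6661)
T_B = V + ((C−V)·d_B)·d_B = V + 0.3167·d_B = (11.9893,10.2591)
sweep = 180° − θ = 24.7895°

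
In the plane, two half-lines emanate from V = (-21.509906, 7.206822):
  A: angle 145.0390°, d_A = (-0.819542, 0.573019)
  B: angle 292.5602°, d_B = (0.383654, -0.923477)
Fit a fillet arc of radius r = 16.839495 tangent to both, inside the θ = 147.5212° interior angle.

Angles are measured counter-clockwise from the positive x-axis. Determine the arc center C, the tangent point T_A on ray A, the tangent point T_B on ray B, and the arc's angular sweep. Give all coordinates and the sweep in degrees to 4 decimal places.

bisector direction at 218.7996° = (-0.779342,-0.626598)
center distance |VC| = r/sin(θ/2) = 16.839495/sin(73.7606°) = 17.539284
C = V + |VC|·bis = (-35.1790,-3.7833)
T_A = V + ((C−V)·d_A)·d_A = V + 4.9049·d_A = (-25.5297,10.0174)
T_B = V + ((C−V)·d_B)·d_B = V + 4.9049·d_B = (-19.6281,2.6773)
sweep = 180° − θ = 32.4788°

center=(-35.1790,-3.7833) T_A=(-25.5297,10.0174) T_B=(-19.6281,2.6773) sweep=32.4788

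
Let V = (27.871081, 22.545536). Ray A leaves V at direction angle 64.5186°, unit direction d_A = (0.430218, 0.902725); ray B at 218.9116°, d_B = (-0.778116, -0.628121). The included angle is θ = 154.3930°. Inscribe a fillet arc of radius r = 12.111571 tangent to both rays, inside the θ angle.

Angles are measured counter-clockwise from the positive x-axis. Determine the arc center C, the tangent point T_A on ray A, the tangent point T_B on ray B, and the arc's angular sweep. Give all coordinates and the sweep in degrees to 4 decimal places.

center=(18.1218,30.2409) T_A=(29.0552,25.0302) T_B=(25.7293,20.8167) sweep=25.6070

bisector direction at 141.7151° = (-0.784940,0.619572)
center distance |VC| = r/sin(θ/2) = 12.111571/sin(77.1965°) = 12.420394
C = V + |VC|·bis = (18.1218,30.2409)
T_A = V + ((C−V)·d_A)·d_A = V + 2.7525·d_A = (29.0552,25.0302)
T_B = V + ((C−V)·d_B)·d_B = V + 2.7525·d_B = (25.7293,20.8167)
sweep = 180° − θ = 25.6070°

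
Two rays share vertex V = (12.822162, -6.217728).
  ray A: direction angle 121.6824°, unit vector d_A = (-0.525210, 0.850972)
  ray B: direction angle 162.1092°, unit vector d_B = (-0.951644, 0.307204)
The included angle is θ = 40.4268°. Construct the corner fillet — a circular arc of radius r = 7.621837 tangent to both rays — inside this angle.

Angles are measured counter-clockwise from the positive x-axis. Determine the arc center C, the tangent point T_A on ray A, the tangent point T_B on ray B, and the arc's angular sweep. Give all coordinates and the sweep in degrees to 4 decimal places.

bisector direction at 141.8958° = (-0.786890,0.617094)
center distance |VC| = r/sin(θ/2) = 7.621837/sin(20.2134°) = 22.059181
C = V + |VC|·bis = (-4.5360,7.3949)
T_A = V + ((C−V)·d_A)·d_A = V + 20.7006·d_A = (1.9500,11.3979)
T_B = V + ((C−V)·d_B)·d_B = V + 20.7006·d_B = (-6.8774,0.1416)
sweep = 180° − θ = 139.5732°

center=(-4.5360,7.3949) T_A=(1.9500,11.3979) T_B=(-6.8774,0.1416) sweep=139.5732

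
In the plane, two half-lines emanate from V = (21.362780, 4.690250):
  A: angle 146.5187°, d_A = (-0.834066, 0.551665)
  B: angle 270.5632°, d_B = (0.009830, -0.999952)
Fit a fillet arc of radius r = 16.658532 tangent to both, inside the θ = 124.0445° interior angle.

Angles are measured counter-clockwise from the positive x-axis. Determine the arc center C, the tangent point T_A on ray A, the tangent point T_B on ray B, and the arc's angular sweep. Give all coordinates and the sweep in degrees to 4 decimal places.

bisector direction at 208.5410° = (-0.878476,-0.477787)
center distance |VC| = r/sin(θ/2) = 16.658532/sin(62.0222°) = 18.863061
C = V + |VC|·bis = (4.7920,-4.3223)
T_A = V + ((C−V)·d_A)·d_A = V + 8.8492·d_A = (13.9820,9.5720)
T_B = V + ((C−V)·d_B)·d_B = V + 8.8492·d_B = (21.4498,-4.1585)
sweep = 180° − θ = 55.9555°

center=(4.7920,-4.3223) T_A=(13.9820,9.5720) T_B=(21.4498,-4.1585) sweep=55.9555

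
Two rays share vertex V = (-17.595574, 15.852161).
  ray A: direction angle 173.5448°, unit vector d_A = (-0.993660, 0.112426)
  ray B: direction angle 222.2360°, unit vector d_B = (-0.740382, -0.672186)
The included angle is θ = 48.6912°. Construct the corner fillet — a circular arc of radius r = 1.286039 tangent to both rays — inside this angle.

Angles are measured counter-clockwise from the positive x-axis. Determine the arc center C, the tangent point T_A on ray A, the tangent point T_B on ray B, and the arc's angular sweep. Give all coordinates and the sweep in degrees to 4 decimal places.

bisector direction at 197.8904° = (-0.951646,-0.307197)
center distance |VC| = r/sin(θ/2) = 1.286039/sin(24.3456°) = 3.119640
C = V + |VC|·bis = (-20.5644,14.8938)
T_A = V + ((C−V)·d_A)·d_A = V + 2.8422·d_A = (-20.4198,16.1717)
T_B = V + ((C−V)·d_B)·d_B = V + 2.8422·d_B = (-19.6999,13.9417)
sweep = 180° − θ = 131.3088°

center=(-20.5644,14.8938) T_A=(-20.4198,16.1717) T_B=(-19.6999,13.9417) sweep=131.3088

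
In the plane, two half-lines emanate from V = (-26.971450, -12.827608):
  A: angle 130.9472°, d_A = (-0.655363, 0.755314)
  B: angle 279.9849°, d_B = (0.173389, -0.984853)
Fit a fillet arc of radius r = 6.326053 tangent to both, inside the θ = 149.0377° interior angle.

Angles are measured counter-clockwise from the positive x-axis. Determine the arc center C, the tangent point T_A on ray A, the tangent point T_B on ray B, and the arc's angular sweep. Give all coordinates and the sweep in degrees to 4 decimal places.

center=(-32.8979,-15.6501) T_A=(-28.1197,-11.5042) T_B=(-26.6677,-14.5532) sweep=30.9623

bisector direction at 205.4661° = (-0.902840,-0.429976)
center distance |VC| = r/sin(θ/2) = 6.326053/sin(74.5189°) = 6.564214
C = V + |VC|·bis = (-32.8979,-15.6501)
T_A = V + ((C−V)·d_A)·d_A = V + 1.7521·d_A = (-28.1197,-11.5042)
T_B = V + ((C−V)·d_B)·d_B = V + 1.7521·d_B = (-26.6677,-14.5532)
sweep = 180° − θ = 30.9623°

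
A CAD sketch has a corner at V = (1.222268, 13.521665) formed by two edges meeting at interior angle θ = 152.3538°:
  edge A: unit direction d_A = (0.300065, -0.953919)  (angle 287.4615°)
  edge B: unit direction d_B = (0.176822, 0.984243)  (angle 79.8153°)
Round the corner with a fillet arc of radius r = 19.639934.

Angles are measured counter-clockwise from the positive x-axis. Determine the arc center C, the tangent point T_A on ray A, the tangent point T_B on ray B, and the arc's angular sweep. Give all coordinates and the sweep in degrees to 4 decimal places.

center=(21.4072,14.8052) T_A=(2.6723,8.9119) T_B=(2.0767,18.2779) sweep=27.6462

bisector direction at 3.6384° = (0.997984,0.063459)
center distance |VC| = r/sin(θ/2) = 19.639934/sin(76.1769°) = 20.225710
C = V + |VC|·bis = (21.4072,14.8052)
T_A = V + ((C−V)·d_A)·d_A = V + 4.8324·d_A = (2.6723,8.9119)
T_B = V + ((C−V)·d_B)·d_B = V + 4.8324·d_B = (2.0767,18.2779)
sweep = 180° − θ = 27.6462°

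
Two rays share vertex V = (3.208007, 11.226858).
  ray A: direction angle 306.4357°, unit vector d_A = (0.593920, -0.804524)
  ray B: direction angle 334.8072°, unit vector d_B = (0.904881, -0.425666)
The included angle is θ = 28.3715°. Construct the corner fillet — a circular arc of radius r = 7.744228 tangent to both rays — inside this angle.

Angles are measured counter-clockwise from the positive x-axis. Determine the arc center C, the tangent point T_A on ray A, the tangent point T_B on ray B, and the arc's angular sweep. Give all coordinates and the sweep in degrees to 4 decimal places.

bisector direction at 320.6215° = (0.772971,-0.634441)
center distance |VC| = r/sin(θ/2) = 7.744228/sin(14.1858°) = 31.600546
C = V + |VC|·bis = (27.6343,-8.8218)
T_A = V + ((C−V)·d_A)·d_A = V + 30.6369·d_A = (21.4039,-13.4213)
T_B = V + ((C−V)·d_B)·d_B = V + 30.6369·d_B = (30.9308,-1.8142)
sweep = 180° − θ = 151.6285°

center=(27.6343,-8.8218) T_A=(21.4039,-13.4213) T_B=(30.9308,-1.8142) sweep=151.6285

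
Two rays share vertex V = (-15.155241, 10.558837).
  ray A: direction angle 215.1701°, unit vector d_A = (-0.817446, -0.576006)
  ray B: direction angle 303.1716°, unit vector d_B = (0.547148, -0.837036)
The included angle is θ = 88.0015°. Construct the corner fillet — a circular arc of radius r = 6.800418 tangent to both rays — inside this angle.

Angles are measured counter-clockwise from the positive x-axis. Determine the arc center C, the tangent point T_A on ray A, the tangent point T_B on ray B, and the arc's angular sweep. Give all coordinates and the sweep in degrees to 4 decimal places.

bisector direction at 259.1708° = (-0.187881,-0.982192)
center distance |VC| = r/sin(θ/2) = 6.800418/sin(44.0007°) = 9.789454
C = V + |VC|·bis = (-16.9945,0.9437)
T_A = V + ((C−V)·d_A)·d_A = V + 7.0419·d_A = (-20.9116,6.5027)
T_B = V + ((C−V)·d_B)·d_B = V + 7.0419·d_B = (-11.3023,4.6646)
sweep = 180° − θ = 91.9985°

center=(-16.9945,0.9437) T_A=(-20.9116,6.5027) T_B=(-11.3023,4.6646) sweep=91.9985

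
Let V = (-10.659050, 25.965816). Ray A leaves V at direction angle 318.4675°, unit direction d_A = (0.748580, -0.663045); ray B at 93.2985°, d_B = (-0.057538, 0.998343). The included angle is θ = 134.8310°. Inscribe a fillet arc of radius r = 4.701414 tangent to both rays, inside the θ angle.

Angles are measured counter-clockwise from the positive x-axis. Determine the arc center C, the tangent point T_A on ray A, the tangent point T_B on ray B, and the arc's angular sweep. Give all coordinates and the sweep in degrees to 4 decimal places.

bisector direction at 25.8830° = (0.899687,0.436535)
center distance |VC| = r/sin(θ/2) = 4.701414/sin(67.4155°) = 5.091890
C = V + |VC|·bis = (-6.0779,28.1886)
T_A = V + ((C−V)·d_A)·d_A = V + 1.9555·d_A = (-9.1952,24.6692)
T_B = V + ((C−V)·d_B)·d_B = V + 1.9555·d_B = (-10.7716,27.9181)
sweep = 180° − θ = 45.1690°

center=(-6.0779,28.1886) T_A=(-9.1952,24.6692) T_B=(-10.7716,27.9181) sweep=45.1690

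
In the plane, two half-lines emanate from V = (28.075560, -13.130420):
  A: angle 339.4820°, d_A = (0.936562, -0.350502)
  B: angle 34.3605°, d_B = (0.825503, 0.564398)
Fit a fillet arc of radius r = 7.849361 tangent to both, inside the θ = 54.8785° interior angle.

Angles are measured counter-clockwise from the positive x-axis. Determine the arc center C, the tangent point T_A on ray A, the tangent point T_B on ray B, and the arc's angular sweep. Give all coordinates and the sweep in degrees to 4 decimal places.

bisector direction at 6.9213° = (0.992713,0.120505)
center distance |VC| = r/sin(θ/2) = 7.849361/sin(27.4393°) = 17.033913
C = V + |VC|·bis = (44.9853,-11.0777)
T_A = V + ((C−V)·d_A)·d_A = V + 15.1176·d_A = (42.2341,-18.4292)
T_B = V + ((C−V)·d_B)·d_B = V + 15.1176·d_B = (40.5552,-4.5981)
sweep = 180° − θ = 125.1215°

center=(44.9853,-11.0777) T_A=(42.2341,-18.4292) T_B=(40.5552,-4.5981) sweep=125.1215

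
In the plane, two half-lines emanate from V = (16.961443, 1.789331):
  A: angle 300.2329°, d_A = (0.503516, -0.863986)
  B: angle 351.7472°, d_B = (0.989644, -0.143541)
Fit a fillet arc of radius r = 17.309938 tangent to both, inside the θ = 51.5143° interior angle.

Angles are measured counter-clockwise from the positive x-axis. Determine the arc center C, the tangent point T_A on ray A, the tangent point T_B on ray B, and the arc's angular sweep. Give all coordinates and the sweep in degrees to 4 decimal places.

center=(49.9810,-20.4910) T_A=(35.0255,-29.2068) T_B=(52.4657,-3.3603) sweep=128.4857

bisector direction at 325.9900° = (0.828940,-0.559337)
center distance |VC| = r/sin(θ/2) = 17.309938/sin(25.7571°) = 39.833467
C = V + |VC|·bis = (49.9810,-20.4910)
T_A = V + ((C−V)·d_A)·d_A = V + 35.8758·d_A = (35.0255,-29.2068)
T_B = V + ((C−V)·d_B)·d_B = V + 35.8758·d_B = (52.4657,-3.3603)
sweep = 180° − θ = 128.4857°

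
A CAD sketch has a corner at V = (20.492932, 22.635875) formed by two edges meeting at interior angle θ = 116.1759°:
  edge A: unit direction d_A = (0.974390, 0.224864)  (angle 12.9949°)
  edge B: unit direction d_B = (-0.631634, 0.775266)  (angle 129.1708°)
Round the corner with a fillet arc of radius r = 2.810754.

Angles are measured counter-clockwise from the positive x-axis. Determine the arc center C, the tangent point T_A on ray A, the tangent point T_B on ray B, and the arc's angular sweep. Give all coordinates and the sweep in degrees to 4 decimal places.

center=(21.5664,25.7682) T_A=(22.1985,23.0295) T_B=(19.3873,23.9929) sweep=63.8241

bisector direction at 71.0829° = (0.324201,0.945988)
center distance |VC| = r/sin(θ/2) = 2.810754/sin(58.0879°) = 3.311208
C = V + |VC|·bis = (21.5664,25.7682)
T_A = V + ((C−V)·d_A)·d_A = V + 1.7504·d_A = (22.1985,23.0295)
T_B = V + ((C−V)·d_B)·d_B = V + 1.7504·d_B = (19.3873,23.9929)
sweep = 180° − θ = 63.8241°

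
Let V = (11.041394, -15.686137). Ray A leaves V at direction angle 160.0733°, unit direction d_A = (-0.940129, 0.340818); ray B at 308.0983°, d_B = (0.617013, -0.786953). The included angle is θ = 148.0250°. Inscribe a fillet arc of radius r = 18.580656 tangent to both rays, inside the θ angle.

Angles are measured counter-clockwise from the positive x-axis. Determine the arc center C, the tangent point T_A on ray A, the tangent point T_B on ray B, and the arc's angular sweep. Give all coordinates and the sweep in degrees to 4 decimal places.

bisector direction at 234.0858° = (-0.586573,-0.809896)
center distance |VC| = r/sin(θ/2) = 18.580656/sin(74.0125°) = 19.328237
C = V + |VC|·bis = (-0.2960,-31.3400)
T_A = V + ((C−V)·d_A)·d_A = V + 5.3235·d_A = (6.0366,-13.8718)
T_B = V + ((C−V)·d_B)·d_B = V + 5.3235·d_B = (14.3261,-19.8755)
sweep = 180° − θ = 31.9750°

center=(-0.2960,-31.3400) T_A=(6.0366,-13.8718) T_B=(14.3261,-19.8755) sweep=31.9750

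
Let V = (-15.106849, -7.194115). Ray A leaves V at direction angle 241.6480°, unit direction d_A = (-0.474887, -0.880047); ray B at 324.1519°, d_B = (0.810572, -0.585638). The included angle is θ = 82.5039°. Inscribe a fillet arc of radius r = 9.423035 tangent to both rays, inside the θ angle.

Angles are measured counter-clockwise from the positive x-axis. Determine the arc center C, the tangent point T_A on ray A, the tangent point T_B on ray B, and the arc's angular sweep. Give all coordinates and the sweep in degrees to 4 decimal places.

bisector direction at 282.8999° = (0.223249,-0.974761)
center distance |VC| = r/sin(θ/2) = 9.423035/sin(41.2520°) = 14.290937
C = V + |VC|·bis = (-11.9164,-21.1244)
T_A = V + ((C−V)·d_A)·d_A = V + 10.7442·d_A = (-20.2091,-16.6495)
T_B = V + ((C−V)·d_B)·d_B = V + 10.7442·d_B = (-6.3979,-13.4863)
sweep = 180° − θ = 97.4961°

center=(-11.9164,-21.1244) T_A=(-20.2091,-16.6495) T_B=(-6.3979,-13.4863) sweep=97.4961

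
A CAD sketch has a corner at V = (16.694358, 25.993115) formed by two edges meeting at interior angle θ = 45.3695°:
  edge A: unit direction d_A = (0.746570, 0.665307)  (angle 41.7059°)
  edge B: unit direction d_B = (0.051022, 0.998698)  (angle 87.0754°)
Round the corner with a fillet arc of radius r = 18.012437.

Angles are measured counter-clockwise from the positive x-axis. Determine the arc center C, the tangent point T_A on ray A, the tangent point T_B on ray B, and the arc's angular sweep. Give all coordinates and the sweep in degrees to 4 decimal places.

center=(36.8820,68.1103) T_A=(48.8658,54.6628) T_B=(18.8930,69.0293) sweep=134.6305

bisector direction at 64.3907° = (0.432233,0.901762)
center distance |VC| = r/sin(θ/2) = 18.012437/sin(22.6848°) = 46.705426
C = V + |VC|·bis = (36.8820,68.1103)
T_A = V + ((C−V)·d_A)·d_A = V + 43.0923·d_A = (48.8658,54.6628)
T_B = V + ((C−V)·d_B)·d_B = V + 43.0923·d_B = (18.8930,69.0293)
sweep = 180° − θ = 134.6305°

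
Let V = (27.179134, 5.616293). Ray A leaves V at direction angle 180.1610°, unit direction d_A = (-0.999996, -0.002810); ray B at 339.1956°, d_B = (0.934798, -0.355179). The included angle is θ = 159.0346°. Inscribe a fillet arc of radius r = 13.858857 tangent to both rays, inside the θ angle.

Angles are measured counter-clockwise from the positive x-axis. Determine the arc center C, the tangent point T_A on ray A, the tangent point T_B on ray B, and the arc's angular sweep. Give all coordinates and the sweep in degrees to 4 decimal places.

center=(24.6538,-8.2497) T_A=(24.6149,5.6091) T_B=(29.5762,4.7055) sweep=20.9654

bisector direction at 259.6783° = (-0.179175,-0.983817)
center distance |VC| = r/sin(θ/2) = 13.858857/sin(79.5173°) = 14.094089
C = V + |VC|·bis = (24.6538,-8.2497)
T_A = V + ((C−V)·d_A)·d_A = V + 2.5643·d_A = (24.6149,5.6091)
T_B = V + ((C−V)·d_B)·d_B = V + 2.5643·d_B = (29.5762,4.7055)
sweep = 180° − θ = 20.9654°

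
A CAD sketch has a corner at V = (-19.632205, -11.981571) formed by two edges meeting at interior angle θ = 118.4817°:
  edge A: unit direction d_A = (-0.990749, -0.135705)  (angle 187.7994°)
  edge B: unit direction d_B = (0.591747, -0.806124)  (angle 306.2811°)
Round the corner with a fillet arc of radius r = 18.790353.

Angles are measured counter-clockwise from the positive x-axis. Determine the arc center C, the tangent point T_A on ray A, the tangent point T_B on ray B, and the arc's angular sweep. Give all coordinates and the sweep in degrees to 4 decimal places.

center=(-28.1620,-32.1157) T_A=(-30.7119,-13.4992) T_B=(-13.0146,-20.9966) sweep=61.5183

bisector direction at 247.0403° = (-0.390084,-0.920779)
center distance |VC| = r/sin(θ/2) = 18.790353/sin(59.2409°) = 21.866417
C = V + |VC|·bis = (-28.1620,-32.1157)
T_A = V + ((C−V)·d_A)·d_A = V + 11.1831·d_A = (-30.7119,-13.4992)
T_B = V + ((C−V)·d_B)·d_B = V + 11.1831·d_B = (-13.0146,-20.9966)
sweep = 180° − θ = 61.5183°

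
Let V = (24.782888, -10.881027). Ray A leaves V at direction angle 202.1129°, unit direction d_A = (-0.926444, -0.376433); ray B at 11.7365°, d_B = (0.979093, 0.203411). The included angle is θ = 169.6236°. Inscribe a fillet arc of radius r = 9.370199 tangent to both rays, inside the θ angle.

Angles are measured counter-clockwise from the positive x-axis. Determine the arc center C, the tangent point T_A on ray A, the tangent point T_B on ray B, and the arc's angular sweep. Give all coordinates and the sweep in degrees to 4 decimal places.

center=(27.5219,-19.8823) T_A=(23.9947,-11.2013) T_B=(25.6159,-10.7080) sweep=10.3764

bisector direction at 286.9247° = (0.291115,-0.956688)
center distance |VC| = r/sin(θ/2) = 9.370199/sin(84.8118°) = 9.408746
C = V + |VC|·bis = (27.5219,-19.8823)
T_A = V + ((C−V)·d_A)·d_A = V + 0.8508·d_A = (23.9947,-11.2013)
T_B = V + ((C−V)·d_B)·d_B = V + 0.8508·d_B = (25.6159,-10.7080)
sweep = 180° − θ = 10.3764°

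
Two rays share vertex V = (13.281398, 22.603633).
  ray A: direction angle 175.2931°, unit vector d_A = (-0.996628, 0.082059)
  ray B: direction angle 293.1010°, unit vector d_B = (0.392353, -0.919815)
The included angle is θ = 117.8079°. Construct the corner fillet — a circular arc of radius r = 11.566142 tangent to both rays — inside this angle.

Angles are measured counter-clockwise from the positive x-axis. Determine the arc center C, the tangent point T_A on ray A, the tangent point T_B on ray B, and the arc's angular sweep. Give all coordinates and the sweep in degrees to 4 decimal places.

center=(5.3798,11.6489) T_A=(6.3289,23.1761) T_B=(16.0185,16.1870) sweep=62.1921

bisector direction at 234.1971° = (-0.584999,-0.811034)
center distance |VC| = r/sin(θ/2) = 11.566142/sin(58.9040°) = 13.507072
C = V + |VC|·bis = (5.3798,11.6489)
T_A = V + ((C−V)·d_A)·d_A = V + 6.9761·d_A = (6.3289,23.1761)
T_B = V + ((C−V)·d_B)·d_B = V + 6.9761·d_B = (16.0185,16.1870)
sweep = 180° − θ = 62.1921°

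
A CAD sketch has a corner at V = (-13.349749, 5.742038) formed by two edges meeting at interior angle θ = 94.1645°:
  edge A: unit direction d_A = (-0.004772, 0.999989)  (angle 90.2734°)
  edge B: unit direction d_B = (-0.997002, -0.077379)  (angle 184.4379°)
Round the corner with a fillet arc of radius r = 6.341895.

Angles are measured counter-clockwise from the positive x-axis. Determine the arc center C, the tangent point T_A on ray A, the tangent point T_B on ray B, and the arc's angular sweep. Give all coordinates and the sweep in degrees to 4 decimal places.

center=(-19.7197,11.6086) T_A=(-13.3779,11.6389) T_B=(-19.2290,5.2857) sweep=85.8355

bisector direction at 137.3556° = (-0.735573,0.677446)
center distance |VC| = r/sin(θ/2) = 6.341895/sin(47.0823°) = 8.659864
C = V + |VC|·bis = (-19.7197,11.6086)
T_A = V + ((C−V)·d_A)·d_A = V + 5.8969·d_A = (-13.3779,11.6389)
T_B = V + ((C−V)·d_B)·d_B = V + 5.8969·d_B = (-19.2290,5.2857)
sweep = 180° − θ = 85.8355°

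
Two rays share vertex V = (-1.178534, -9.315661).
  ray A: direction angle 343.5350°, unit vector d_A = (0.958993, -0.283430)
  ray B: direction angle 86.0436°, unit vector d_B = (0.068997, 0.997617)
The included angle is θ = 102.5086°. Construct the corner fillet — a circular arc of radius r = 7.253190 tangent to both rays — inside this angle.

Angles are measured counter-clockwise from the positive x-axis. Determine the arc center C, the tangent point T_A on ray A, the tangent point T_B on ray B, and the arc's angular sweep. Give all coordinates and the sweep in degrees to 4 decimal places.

center=(6.4590,-4.0096) T_A=(4.4032,-10.9653) T_B=(-0.7769,-3.5091) sweep=77.4914

bisector direction at 34.7893° = (0.821256,0.570560)
center distance |VC| = r/sin(θ/2) = 7.253190/sin(51.2543°) = 9.299779
C = V + |VC|·bis = (6.4590,-4.0096)
T_A = V + ((C−V)·d_A)·d_A = V + 5.8204·d_A = (4.4032,-10.9653)
T_B = V + ((C−V)·d_B)·d_B = V + 5.8204·d_B = (-0.7769,-3.5091)
sweep = 180° − θ = 77.4914°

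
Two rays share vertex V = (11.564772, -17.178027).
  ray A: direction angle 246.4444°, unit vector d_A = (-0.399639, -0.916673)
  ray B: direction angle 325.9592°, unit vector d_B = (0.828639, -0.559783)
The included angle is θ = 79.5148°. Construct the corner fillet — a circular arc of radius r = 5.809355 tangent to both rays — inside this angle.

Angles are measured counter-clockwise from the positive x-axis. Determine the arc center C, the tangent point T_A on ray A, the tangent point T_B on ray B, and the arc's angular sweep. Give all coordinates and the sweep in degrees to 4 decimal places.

center=(14.0993,-25.9009) T_A=(8.7740,-23.5793) T_B=(17.3513,-21.0871) sweep=100.4852

bisector direction at 286.2018° = (0.279021,-0.960285)
center distance |VC| = r/sin(θ/2) = 5.809355/sin(39.7574°) = 9.083670
C = V + |VC|·bis = (14.0993,-25.9009)
T_A = V + ((C−V)·d_A)·d_A = V + 6.9832·d_A = (8.7740,-23.5793)
T_B = V + ((C−V)·d_B)·d_B = V + 6.9832·d_B = (17.3513,-21.0871)
sweep = 180° − θ = 100.4852°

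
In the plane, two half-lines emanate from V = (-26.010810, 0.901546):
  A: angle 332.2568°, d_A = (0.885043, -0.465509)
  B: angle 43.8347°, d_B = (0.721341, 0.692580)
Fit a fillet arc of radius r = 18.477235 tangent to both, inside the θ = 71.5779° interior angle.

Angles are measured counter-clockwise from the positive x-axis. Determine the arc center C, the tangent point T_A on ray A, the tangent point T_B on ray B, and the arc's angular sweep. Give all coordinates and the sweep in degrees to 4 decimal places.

center=(5.2739,5.3238) T_A=(-3.3274,-11.0293) T_B=(-7.5230,18.6522) sweep=108.4221

bisector direction at 8.0457° = (0.990157,0.139964)
center distance |VC| = r/sin(θ/2) = 18.477235/sin(35.7889°) = 31.595752
C = V + |VC|·bis = (5.2739,5.3238)
T_A = V + ((C−V)·d_A)·d_A = V + 25.6297·d_A = (-3.3274,-11.0293)
T_B = V + ((C−V)·d_B)·d_B = V + 25.6297·d_B = (-7.5230,18.6522)
sweep = 180° − θ = 108.4221°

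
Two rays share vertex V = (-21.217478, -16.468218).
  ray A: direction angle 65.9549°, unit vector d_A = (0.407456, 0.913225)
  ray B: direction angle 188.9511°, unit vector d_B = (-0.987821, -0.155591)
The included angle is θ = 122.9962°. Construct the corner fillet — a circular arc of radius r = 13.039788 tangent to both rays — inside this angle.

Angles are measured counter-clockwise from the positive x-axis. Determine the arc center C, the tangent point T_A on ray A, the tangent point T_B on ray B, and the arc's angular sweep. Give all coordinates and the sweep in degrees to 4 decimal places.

center=(-30.2407,-4.6889) T_A=(-18.3325,-10.0020) T_B=(-28.2118,-17.5699) sweep=57.0038

bisector direction at 127.4530° = (-0.608110,0.793852)
center distance |VC| = r/sin(θ/2) = 13.039788/sin(61.4981°) = 14.838153
C = V + |VC|·bis = (-30.2407,-4.6889)
T_A = V + ((C−V)·d_A)·d_A = V + 7.0806·d_A = (-18.3325,-10.0020)
T_B = V + ((C−V)·d_B)·d_B = V + 7.0806·d_B = (-28.2118,-17.5699)
sweep = 180° − θ = 57.0038°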